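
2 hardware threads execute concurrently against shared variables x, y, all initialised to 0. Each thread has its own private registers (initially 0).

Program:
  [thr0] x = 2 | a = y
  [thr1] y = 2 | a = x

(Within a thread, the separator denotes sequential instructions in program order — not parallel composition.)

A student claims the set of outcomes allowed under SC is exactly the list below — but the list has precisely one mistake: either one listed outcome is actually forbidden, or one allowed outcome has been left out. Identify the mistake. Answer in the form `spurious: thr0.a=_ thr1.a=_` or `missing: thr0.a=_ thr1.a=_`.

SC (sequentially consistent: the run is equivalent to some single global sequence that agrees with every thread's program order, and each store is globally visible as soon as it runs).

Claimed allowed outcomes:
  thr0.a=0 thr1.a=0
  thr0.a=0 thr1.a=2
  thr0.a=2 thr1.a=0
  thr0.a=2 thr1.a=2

outcome vector order: (thr0.a,thr1.a)
SC (3): (0,2), (2,0), (2,2)
claimed∖SC = {(0,0)}

spurious: thr0.a=0 thr1.a=0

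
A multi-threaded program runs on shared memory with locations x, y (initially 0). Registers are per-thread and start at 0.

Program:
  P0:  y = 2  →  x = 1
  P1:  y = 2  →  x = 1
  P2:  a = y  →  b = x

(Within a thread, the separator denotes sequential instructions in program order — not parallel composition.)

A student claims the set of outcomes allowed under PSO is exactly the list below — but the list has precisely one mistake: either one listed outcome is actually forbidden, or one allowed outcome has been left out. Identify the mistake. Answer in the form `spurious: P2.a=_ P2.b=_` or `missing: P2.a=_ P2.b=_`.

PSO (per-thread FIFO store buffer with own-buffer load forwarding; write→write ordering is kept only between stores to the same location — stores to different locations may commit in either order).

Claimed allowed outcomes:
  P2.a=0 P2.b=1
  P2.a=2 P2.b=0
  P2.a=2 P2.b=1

missing: P2.a=0 P2.b=0

outcome vector order: (P2.a,P2.b)
PSO: 4 outcomes — {(0,0), (0,1), (2,0), (2,1)}
PSO∖claimed = {(0,0)}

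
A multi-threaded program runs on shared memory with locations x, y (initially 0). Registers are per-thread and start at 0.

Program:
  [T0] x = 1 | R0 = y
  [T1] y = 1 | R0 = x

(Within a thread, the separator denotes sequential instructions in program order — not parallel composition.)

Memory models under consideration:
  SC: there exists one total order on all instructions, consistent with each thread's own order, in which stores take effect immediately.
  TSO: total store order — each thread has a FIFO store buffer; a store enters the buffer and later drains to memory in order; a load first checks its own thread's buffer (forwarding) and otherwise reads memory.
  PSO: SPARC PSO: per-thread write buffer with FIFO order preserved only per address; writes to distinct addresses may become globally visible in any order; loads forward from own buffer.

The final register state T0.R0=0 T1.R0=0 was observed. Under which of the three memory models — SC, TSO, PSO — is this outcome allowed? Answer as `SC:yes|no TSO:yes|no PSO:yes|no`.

outcome vector order: (T0.R0,T1.R0)
[SC] allowed = {01; 10; 11}
[TSO] allowed = {00; 01; 10; 11}
[PSO] allowed = {00; 01; 10; 11}
target 00 ∈ {TSO,PSO}

SC:no TSO:yes PSO:yes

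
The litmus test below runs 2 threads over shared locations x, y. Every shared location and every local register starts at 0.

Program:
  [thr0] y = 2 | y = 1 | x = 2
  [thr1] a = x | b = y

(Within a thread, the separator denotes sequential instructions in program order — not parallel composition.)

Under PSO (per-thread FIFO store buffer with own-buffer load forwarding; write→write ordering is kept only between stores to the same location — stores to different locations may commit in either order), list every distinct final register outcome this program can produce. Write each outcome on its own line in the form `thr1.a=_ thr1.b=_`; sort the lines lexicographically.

thr1.a=0 thr1.b=0
thr1.a=0 thr1.b=1
thr1.a=0 thr1.b=2
thr1.a=2 thr1.b=0
thr1.a=2 thr1.b=1
thr1.a=2 thr1.b=2

outcome vector order: (thr1.a,thr1.b)
|PSO outcomes| = 6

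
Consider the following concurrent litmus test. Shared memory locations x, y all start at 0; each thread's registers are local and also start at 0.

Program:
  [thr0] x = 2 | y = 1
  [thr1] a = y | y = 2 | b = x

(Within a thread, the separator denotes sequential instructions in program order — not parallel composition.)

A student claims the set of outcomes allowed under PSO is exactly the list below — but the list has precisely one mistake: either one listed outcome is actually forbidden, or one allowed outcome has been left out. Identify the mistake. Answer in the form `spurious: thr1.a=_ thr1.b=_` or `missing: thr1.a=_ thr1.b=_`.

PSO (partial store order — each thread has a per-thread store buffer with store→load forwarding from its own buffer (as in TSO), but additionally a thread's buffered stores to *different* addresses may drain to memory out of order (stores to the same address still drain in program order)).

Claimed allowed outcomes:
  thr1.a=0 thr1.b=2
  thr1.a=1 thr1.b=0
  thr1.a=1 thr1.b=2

missing: thr1.a=0 thr1.b=0

outcome vector order: (thr1.a,thr1.b)
[PSO] allowed = {<0 0> <0 2> <1 0> <1 2>}
PSO∖claimed = {<0 0>}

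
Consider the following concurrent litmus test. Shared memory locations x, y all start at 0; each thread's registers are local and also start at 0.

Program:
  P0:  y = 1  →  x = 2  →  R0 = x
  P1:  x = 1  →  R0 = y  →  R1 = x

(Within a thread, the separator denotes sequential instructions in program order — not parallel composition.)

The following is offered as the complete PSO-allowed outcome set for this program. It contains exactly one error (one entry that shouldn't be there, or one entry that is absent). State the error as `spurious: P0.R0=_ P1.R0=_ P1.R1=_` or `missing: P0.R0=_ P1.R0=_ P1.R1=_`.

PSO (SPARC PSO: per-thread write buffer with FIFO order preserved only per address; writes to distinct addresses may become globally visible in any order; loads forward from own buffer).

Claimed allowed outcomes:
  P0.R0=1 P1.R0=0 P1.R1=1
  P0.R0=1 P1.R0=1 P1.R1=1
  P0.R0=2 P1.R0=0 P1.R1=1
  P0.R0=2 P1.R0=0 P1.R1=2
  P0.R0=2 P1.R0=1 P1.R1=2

outcome vector order: (P0.R0,P1.R0,P1.R1)
[PSO] allowed = {101 111 201 202 211 212}
PSO∖claimed = {211}

missing: P0.R0=2 P1.R0=1 P1.R1=1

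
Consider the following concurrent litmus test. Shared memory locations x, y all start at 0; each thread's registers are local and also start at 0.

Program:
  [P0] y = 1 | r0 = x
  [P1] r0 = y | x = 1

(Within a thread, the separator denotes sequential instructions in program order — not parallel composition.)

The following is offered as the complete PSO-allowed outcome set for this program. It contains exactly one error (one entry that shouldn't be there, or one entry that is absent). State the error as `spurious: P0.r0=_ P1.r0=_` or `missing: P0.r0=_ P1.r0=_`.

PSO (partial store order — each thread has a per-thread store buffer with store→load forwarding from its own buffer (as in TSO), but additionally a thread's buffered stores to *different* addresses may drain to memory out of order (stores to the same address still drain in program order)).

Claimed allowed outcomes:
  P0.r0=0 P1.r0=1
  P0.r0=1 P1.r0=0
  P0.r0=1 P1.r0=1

outcome vector order: (P0.r0,P1.r0)
under PSO → 00 01 10 11
PSO∖claimed = {00}

missing: P0.r0=0 P1.r0=0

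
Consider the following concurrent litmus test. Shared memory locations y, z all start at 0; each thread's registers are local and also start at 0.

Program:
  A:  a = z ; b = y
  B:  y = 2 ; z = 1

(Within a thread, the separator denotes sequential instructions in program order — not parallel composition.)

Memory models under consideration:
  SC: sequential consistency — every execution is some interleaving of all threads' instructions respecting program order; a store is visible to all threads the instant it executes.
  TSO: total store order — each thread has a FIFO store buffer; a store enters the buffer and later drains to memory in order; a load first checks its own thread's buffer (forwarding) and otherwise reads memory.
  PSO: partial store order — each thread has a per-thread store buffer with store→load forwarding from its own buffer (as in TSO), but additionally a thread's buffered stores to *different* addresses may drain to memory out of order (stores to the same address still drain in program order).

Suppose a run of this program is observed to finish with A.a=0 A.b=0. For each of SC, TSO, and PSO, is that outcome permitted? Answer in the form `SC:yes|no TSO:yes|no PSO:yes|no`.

SC:yes TSO:yes PSO:yes

outcome vector order: (A.a,A.b)
SC (3): 0/0, 0/2, 1/2
TSO (3): 0/0, 0/2, 1/2
PSO (4): 0/0, 0/2, 1/0, 1/2
target 0/0 ∈ {SC,TSO,PSO}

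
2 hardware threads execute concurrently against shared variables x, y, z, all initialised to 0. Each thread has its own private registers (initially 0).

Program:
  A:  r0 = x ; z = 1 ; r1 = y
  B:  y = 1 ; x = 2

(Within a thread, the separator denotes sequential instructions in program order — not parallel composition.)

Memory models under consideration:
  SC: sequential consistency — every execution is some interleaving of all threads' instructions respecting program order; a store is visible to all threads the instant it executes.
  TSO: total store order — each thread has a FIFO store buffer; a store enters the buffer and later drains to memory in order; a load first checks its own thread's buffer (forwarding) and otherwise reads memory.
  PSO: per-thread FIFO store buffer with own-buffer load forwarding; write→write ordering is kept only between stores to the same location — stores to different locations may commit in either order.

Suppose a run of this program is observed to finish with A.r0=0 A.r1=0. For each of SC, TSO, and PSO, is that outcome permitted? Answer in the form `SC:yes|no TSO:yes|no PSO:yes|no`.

outcome vector order: (A.r0,A.r1)
SC (3): (0,0); (0,1); (2,1)
TSO (3): (0,0); (0,1); (2,1)
PSO (4): (0,0); (0,1); (2,0); (2,1)
target (0,0) ∈ {SC,TSO,PSO}

SC:yes TSO:yes PSO:yes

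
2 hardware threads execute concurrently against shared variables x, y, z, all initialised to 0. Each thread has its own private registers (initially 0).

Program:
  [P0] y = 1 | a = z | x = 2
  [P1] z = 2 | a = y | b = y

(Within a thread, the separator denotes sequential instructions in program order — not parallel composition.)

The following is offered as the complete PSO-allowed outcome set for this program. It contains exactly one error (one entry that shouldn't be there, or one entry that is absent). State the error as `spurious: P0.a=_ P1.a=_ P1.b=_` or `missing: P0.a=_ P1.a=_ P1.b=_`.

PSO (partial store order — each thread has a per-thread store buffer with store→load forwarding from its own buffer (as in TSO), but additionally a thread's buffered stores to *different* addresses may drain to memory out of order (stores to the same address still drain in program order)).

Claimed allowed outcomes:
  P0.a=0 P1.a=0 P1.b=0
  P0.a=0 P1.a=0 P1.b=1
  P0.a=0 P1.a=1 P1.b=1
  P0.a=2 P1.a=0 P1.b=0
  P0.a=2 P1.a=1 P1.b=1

outcome vector order: (P0.a,P1.a,P1.b)
under PSO → (0,0,0); (0,0,1); (0,1,1); (2,0,0); (2,0,1); (2,1,1)
PSO∖claimed = {(2,0,1)}

missing: P0.a=2 P1.a=0 P1.b=1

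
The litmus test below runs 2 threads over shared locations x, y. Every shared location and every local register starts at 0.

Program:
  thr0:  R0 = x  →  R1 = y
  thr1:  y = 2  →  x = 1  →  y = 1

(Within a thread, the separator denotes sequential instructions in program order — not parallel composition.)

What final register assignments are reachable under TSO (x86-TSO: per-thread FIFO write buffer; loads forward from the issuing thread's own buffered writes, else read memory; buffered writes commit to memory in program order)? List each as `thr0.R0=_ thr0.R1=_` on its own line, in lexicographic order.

thr0.R0=0 thr0.R1=0
thr0.R0=0 thr0.R1=1
thr0.R0=0 thr0.R1=2
thr0.R0=1 thr0.R1=1
thr0.R0=1 thr0.R1=2

outcome vector order: (thr0.R0,thr0.R1)
|TSO outcomes| = 5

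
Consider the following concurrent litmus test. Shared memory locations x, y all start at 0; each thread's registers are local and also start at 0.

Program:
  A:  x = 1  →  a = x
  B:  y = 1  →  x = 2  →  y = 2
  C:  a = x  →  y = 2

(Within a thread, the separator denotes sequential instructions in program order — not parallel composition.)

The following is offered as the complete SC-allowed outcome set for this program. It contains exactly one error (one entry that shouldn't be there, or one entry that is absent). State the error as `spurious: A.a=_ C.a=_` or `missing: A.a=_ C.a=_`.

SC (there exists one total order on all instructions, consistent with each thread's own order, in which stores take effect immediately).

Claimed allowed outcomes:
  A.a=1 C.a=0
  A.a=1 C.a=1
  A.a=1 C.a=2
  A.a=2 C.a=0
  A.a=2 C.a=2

outcome vector order: (A.a,C.a)
SC (6): 1/0 1/1 1/2 2/0 2/1 2/2
SC∖claimed = {2/1}

missing: A.a=2 C.a=1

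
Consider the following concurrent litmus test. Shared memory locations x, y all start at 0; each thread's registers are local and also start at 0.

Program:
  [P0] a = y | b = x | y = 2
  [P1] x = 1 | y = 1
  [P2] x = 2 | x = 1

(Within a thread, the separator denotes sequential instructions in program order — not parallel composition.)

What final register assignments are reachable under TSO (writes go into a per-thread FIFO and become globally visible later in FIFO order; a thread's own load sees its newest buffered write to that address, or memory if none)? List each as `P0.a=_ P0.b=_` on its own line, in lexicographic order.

P0.a=0 P0.b=0
P0.a=0 P0.b=1
P0.a=0 P0.b=2
P0.a=1 P0.b=1
P0.a=1 P0.b=2

outcome vector order: (P0.a,P0.b)
|TSO outcomes| = 5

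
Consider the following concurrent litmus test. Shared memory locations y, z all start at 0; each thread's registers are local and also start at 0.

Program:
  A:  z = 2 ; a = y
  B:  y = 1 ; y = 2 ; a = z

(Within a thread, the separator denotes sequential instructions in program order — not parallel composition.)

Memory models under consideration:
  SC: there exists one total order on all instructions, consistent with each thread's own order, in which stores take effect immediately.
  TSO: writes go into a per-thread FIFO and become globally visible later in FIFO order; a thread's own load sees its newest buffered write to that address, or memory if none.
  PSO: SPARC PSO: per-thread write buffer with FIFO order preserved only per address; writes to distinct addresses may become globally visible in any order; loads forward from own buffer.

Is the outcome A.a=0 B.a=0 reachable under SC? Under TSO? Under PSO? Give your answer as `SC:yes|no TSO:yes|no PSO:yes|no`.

SC:no TSO:yes PSO:yes

outcome vector order: (A.a,B.a)
SC (4): (0,2), (1,2), (2,0), (2,2)
TSO (6): (0,0), (0,2), (1,0), (1,2), (2,0), (2,2)
PSO (6): (0,0), (0,2), (1,0), (1,2), (2,0), (2,2)
target (0,0) ∈ {TSO,PSO}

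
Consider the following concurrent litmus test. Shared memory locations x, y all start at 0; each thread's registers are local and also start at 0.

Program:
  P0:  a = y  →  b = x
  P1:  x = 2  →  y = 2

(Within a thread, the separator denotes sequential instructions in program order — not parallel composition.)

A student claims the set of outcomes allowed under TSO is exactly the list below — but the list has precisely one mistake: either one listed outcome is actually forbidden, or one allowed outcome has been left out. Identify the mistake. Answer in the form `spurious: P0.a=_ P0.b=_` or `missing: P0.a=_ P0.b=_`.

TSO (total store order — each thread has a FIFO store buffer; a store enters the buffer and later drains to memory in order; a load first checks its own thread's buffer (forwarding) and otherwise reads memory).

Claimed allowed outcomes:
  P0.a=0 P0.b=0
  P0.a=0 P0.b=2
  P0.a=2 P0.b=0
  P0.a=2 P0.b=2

spurious: P0.a=2 P0.b=0

outcome vector order: (P0.a,P0.b)
TSO (3): 00, 02, 22
claimed∖TSO = {20}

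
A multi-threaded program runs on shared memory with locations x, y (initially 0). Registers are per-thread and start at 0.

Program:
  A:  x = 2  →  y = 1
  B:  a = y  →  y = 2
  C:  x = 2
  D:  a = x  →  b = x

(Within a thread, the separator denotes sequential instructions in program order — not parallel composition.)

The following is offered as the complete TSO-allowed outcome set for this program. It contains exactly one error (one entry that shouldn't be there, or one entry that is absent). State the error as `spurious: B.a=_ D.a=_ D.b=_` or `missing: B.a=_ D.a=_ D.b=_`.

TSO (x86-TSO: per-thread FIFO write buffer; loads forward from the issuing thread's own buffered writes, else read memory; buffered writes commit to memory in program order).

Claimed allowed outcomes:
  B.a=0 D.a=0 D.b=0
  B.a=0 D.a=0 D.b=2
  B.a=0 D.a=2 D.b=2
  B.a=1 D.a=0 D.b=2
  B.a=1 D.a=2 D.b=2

missing: B.a=1 D.a=0 D.b=0

outcome vector order: (B.a,D.a,D.b)
under TSO → (0,0,0), (0,0,2), (0,2,2), (1,0,0), (1,0,2), (1,2,2)
TSO∖claimed = {(1,0,0)}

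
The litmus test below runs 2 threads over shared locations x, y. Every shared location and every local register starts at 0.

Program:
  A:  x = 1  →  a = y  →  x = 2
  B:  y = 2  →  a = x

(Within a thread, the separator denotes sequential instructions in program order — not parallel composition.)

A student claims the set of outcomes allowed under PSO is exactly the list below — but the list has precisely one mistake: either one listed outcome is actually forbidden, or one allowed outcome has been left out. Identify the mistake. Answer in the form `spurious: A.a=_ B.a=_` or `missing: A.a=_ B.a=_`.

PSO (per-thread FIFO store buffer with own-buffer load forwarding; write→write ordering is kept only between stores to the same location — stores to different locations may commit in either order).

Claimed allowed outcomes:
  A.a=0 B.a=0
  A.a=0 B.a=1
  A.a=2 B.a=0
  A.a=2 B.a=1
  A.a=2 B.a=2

missing: A.a=0 B.a=2

outcome vector order: (A.a,B.a)
[PSO] allowed = {0/0; 0/1; 0/2; 2/0; 2/1; 2/2}
PSO∖claimed = {0/2}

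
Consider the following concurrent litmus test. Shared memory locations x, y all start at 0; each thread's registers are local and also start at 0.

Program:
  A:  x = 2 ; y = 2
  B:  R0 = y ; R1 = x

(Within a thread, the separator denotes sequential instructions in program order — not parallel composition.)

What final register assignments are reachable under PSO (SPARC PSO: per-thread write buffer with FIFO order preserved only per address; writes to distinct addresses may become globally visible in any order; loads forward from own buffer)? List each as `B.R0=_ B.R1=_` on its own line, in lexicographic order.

outcome vector order: (B.R0,B.R1)
|PSO outcomes| = 4

B.R0=0 B.R1=0
B.R0=0 B.R1=2
B.R0=2 B.R1=0
B.R0=2 B.R1=2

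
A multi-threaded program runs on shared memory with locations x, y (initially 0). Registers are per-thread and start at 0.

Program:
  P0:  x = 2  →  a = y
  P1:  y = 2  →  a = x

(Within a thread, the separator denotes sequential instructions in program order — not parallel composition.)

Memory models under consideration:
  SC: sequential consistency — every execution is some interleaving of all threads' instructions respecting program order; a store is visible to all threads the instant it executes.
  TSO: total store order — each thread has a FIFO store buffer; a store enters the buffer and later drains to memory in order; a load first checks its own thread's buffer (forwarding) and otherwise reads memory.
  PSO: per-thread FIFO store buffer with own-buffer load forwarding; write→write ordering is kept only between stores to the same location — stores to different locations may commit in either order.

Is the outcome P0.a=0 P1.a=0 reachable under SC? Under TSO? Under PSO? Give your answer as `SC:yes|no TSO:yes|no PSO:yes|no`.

outcome vector order: (P0.a,P1.a)
under SC → <0 2>, <2 0>, <2 2>
under TSO → <0 0>, <0 2>, <2 0>, <2 2>
under PSO → <0 0>, <0 2>, <2 0>, <2 2>
target <0 0> ∈ {TSO,PSO}

SC:no TSO:yes PSO:yes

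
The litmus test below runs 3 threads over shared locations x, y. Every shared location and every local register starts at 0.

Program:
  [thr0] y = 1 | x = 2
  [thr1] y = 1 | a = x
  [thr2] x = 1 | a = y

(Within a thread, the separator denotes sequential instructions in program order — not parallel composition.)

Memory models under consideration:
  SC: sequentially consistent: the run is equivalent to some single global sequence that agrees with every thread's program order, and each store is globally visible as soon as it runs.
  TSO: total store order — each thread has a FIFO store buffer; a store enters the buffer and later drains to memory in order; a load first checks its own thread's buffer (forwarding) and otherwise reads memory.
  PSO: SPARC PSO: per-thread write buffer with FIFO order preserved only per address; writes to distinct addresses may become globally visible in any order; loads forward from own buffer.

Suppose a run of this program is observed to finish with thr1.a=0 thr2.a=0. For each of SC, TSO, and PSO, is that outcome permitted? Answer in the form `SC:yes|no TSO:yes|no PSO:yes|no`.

SC:no TSO:yes PSO:yes

outcome vector order: (thr1.a,thr2.a)
under SC → <0 1>, <1 0>, <1 1>, <2 0>, <2 1>
under TSO → <0 0>, <0 1>, <1 0>, <1 1>, <2 0>, <2 1>
under PSO → <0 0>, <0 1>, <1 0>, <1 1>, <2 0>, <2 1>
target <0 0> ∈ {TSO,PSO}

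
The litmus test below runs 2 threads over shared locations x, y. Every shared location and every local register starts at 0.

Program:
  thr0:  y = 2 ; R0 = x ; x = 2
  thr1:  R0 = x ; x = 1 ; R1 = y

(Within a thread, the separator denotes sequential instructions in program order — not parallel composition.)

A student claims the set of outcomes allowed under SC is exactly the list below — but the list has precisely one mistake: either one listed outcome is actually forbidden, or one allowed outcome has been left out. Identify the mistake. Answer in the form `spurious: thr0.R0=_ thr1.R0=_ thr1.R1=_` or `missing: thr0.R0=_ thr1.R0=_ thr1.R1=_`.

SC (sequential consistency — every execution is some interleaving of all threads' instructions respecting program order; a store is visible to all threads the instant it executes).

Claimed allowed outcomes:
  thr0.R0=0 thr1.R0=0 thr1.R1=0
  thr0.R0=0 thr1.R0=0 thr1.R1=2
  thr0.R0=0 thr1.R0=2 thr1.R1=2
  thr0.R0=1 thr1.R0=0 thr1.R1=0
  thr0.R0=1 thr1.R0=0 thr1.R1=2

spurious: thr0.R0=0 thr1.R0=0 thr1.R1=0

outcome vector order: (thr0.R0,thr1.R0,thr1.R1)
SC: 4 outcomes — {0/0/2 0/2/2 1/0/0 1/0/2}
claimed∖SC = {0/0/0}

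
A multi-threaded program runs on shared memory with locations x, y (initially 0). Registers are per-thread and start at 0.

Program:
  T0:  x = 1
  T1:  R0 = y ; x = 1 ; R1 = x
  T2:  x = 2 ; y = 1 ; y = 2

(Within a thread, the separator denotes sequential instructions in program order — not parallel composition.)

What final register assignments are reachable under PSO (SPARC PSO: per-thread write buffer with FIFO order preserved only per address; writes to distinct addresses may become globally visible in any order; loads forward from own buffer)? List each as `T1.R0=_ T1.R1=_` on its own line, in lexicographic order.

T1.R0=0 T1.R1=1
T1.R0=0 T1.R1=2
T1.R0=1 T1.R1=1
T1.R0=1 T1.R1=2
T1.R0=2 T1.R1=1
T1.R0=2 T1.R1=2

outcome vector order: (T1.R0,T1.R1)
|PSO outcomes| = 6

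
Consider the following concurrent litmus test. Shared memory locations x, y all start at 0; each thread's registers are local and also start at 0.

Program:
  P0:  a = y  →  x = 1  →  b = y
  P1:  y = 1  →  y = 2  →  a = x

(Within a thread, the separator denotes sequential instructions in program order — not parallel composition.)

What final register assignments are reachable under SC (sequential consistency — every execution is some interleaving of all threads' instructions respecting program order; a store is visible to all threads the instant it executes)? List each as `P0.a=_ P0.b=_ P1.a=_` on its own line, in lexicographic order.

outcome vector order: (P0.a,P0.b,P1.a)
|SC outcomes| = 9

P0.a=0 P0.b=0 P1.a=1
P0.a=0 P0.b=1 P1.a=1
P0.a=0 P0.b=2 P1.a=0
P0.a=0 P0.b=2 P1.a=1
P0.a=1 P0.b=1 P1.a=1
P0.a=1 P0.b=2 P1.a=0
P0.a=1 P0.b=2 P1.a=1
P0.a=2 P0.b=2 P1.a=0
P0.a=2 P0.b=2 P1.a=1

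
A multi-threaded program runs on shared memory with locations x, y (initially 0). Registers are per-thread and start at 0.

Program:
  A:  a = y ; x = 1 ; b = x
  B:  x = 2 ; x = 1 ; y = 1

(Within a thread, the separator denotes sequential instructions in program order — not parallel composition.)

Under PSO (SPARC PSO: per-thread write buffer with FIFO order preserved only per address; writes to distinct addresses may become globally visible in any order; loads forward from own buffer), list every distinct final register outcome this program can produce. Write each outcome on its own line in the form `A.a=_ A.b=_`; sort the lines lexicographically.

A.a=0 A.b=1
A.a=0 A.b=2
A.a=1 A.b=1
A.a=1 A.b=2

outcome vector order: (A.a,A.b)
|PSO outcomes| = 4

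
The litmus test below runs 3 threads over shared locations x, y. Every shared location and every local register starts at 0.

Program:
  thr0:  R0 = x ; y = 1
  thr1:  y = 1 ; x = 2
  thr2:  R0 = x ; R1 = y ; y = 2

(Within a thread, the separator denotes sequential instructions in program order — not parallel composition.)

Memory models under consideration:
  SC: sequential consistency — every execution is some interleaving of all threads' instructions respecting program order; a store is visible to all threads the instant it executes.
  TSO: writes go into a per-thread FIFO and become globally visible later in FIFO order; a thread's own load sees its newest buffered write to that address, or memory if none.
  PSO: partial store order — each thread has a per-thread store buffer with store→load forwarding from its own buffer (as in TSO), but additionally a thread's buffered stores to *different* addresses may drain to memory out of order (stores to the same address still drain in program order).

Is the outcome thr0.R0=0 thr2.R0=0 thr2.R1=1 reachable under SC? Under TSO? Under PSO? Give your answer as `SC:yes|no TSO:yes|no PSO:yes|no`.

SC:yes TSO:yes PSO:yes

outcome vector order: (thr0.R0,thr2.R0,thr2.R1)
SC (6): 000 001 021 200 201 221
TSO (6): 000 001 021 200 201 221
PSO (8): 000 001 020 021 200 201 220 221
target 001 ∈ {SC,TSO,PSO}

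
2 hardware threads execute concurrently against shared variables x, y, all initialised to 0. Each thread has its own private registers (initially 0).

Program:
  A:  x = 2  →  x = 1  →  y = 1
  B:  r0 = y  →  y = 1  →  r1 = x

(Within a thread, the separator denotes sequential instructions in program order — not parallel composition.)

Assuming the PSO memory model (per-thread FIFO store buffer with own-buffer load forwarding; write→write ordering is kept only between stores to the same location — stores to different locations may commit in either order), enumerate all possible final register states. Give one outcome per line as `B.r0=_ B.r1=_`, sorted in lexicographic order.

B.r0=0 B.r1=0
B.r0=0 B.r1=1
B.r0=0 B.r1=2
B.r0=1 B.r1=0
B.r0=1 B.r1=1
B.r0=1 B.r1=2

outcome vector order: (B.r0,B.r1)
|PSO outcomes| = 6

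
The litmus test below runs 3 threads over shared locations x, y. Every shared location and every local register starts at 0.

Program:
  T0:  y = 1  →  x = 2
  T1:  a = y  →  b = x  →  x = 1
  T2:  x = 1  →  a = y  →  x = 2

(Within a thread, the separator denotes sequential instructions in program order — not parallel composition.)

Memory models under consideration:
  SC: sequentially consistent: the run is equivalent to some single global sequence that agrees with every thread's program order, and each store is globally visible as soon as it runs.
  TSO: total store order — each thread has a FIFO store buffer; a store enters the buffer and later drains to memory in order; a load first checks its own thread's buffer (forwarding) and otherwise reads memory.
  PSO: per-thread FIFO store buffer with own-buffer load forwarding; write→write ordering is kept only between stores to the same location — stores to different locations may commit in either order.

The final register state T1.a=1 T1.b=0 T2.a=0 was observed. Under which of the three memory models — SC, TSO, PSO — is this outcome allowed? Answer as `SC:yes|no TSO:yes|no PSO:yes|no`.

SC:no TSO:yes PSO:yes

outcome vector order: (T1.a,T1.b,T2.a)
[SC] allowed = {<0 0 0>; <0 0 1>; <0 1 0>; <0 1 1>; <0 2 0>; <0 2 1>; <1 0 1>; <1 1 0>; <1 1 1>; <1 2 0>; <1 2 1>}
[TSO] allowed = {<0 0 0>; <0 0 1>; <0 1 0>; <0 1 1>; <0 2 0>; <0 2 1>; <1 0 0>; <1 0 1>; <1 1 0>; <1 1 1>; <1 2 0>; <1 2 1>}
[PSO] allowed = {<0 0 0>; <0 0 1>; <0 1 0>; <0 1 1>; <0 2 0>; <0 2 1>; <1 0 0>; <1 0 1>; <1 1 0>; <1 1 1>; <1 2 0>; <1 2 1>}
target <1 0 0> ∈ {TSO,PSO}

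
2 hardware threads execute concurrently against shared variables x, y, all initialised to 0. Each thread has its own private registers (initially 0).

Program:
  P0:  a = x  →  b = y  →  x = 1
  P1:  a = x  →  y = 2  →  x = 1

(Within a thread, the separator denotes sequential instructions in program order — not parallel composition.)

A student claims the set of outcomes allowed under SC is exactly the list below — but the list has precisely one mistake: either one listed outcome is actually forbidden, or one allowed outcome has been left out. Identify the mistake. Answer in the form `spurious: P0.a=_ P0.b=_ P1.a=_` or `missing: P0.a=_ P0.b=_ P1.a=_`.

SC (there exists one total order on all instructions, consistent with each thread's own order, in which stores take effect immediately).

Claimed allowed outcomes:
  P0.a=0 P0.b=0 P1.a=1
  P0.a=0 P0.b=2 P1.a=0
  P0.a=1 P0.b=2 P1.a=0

outcome vector order: (P0.a,P0.b,P1.a)
under SC → 0/0/0; 0/0/1; 0/2/0; 1/2/0
SC∖claimed = {0/0/0}

missing: P0.a=0 P0.b=0 P1.a=0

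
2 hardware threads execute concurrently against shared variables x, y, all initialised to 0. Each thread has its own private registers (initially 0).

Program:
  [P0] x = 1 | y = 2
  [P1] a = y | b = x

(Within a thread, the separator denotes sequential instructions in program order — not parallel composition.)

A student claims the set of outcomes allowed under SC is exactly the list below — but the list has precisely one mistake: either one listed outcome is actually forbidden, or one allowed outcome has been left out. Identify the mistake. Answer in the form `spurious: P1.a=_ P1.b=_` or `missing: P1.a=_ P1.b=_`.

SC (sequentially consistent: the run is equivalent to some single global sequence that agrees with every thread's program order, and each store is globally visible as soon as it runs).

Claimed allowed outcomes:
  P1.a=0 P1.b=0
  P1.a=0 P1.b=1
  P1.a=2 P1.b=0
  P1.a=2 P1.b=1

spurious: P1.a=2 P1.b=0

outcome vector order: (P1.a,P1.b)
[SC] allowed = {00; 01; 21}
claimed∖SC = {20}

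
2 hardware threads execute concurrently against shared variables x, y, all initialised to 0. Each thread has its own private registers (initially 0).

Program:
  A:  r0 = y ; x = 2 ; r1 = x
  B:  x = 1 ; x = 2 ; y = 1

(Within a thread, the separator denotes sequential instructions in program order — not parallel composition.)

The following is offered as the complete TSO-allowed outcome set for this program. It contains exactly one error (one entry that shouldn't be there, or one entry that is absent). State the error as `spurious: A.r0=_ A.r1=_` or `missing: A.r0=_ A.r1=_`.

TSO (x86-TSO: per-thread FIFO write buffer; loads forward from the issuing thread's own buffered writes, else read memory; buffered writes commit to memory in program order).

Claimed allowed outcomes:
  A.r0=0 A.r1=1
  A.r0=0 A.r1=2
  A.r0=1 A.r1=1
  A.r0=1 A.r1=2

spurious: A.r0=1 A.r1=1

outcome vector order: (A.r0,A.r1)
TSO (3): <0 1>; <0 2>; <1 2>
claimed∖TSO = {<1 1>}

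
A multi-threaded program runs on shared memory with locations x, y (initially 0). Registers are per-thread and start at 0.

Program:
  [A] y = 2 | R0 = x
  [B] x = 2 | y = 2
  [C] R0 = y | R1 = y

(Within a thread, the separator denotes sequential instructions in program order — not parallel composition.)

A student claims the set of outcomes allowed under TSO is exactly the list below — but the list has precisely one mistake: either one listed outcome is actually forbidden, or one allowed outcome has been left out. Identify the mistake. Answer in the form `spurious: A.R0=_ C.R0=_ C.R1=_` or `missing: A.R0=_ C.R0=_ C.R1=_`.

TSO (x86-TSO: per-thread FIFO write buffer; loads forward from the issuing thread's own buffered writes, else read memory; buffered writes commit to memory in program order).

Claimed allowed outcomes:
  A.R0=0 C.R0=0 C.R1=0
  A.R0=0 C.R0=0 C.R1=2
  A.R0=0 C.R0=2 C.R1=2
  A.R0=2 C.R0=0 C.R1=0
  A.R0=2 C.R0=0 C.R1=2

outcome vector order: (A.R0,C.R0,C.R1)
[TSO] allowed = {<0 0 0>; <0 0 2>; <0 2 2>; <2 0 0>; <2 0 2>; <2 2 2>}
TSO∖claimed = {<2 2 2>}

missing: A.R0=2 C.R0=2 C.R1=2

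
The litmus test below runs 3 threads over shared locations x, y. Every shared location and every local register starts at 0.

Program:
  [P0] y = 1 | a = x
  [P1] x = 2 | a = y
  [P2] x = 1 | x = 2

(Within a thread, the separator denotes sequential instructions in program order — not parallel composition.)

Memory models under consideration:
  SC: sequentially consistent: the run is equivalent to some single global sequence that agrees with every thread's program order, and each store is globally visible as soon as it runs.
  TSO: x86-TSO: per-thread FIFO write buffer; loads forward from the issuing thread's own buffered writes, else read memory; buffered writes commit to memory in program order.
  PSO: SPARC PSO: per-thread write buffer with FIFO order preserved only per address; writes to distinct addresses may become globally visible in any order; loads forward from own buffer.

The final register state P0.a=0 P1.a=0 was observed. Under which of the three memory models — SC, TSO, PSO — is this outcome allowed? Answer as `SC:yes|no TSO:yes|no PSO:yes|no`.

SC:no TSO:yes PSO:yes

outcome vector order: (P0.a,P1.a)
under SC → <0 1>, <1 0>, <1 1>, <2 0>, <2 1>
under TSO → <0 0>, <0 1>, <1 0>, <1 1>, <2 0>, <2 1>
under PSO → <0 0>, <0 1>, <1 0>, <1 1>, <2 0>, <2 1>
target <0 0> ∈ {TSO,PSO}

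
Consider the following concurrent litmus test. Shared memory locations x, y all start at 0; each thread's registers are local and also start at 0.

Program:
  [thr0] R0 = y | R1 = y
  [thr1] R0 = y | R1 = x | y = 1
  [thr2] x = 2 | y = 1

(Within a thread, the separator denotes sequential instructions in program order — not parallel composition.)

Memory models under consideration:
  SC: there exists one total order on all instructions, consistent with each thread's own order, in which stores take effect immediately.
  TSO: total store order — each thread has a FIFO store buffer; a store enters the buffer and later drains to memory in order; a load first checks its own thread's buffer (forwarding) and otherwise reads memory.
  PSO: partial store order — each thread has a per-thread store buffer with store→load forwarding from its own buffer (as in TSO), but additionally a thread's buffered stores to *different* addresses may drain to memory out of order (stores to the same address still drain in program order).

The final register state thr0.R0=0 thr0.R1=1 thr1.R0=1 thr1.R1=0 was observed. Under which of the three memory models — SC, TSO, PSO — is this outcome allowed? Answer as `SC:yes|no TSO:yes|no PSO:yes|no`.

outcome vector order: (thr0.R0,thr0.R1,thr1.R0,thr1.R1)
under SC → 0/0/0/0; 0/0/0/2; 0/0/1/2; 0/1/0/0; 0/1/0/2; 0/1/1/2; 1/1/0/0; 1/1/0/2; 1/1/1/2
under TSO → 0/0/0/0; 0/0/0/2; 0/0/1/2; 0/1/0/0; 0/1/0/2; 0/1/1/2; 1/1/0/0; 1/1/0/2; 1/1/1/2
under PSO → 0/0/0/0; 0/0/0/2; 0/0/1/0; 0/0/1/2; 0/1/0/0; 0/1/0/2; 0/1/1/0; 0/1/1/2; 1/1/0/0; 1/1/0/2; 1/1/1/0; 1/1/1/2
target 0/1/1/0 ∈ {PSO}

SC:no TSO:no PSO:yes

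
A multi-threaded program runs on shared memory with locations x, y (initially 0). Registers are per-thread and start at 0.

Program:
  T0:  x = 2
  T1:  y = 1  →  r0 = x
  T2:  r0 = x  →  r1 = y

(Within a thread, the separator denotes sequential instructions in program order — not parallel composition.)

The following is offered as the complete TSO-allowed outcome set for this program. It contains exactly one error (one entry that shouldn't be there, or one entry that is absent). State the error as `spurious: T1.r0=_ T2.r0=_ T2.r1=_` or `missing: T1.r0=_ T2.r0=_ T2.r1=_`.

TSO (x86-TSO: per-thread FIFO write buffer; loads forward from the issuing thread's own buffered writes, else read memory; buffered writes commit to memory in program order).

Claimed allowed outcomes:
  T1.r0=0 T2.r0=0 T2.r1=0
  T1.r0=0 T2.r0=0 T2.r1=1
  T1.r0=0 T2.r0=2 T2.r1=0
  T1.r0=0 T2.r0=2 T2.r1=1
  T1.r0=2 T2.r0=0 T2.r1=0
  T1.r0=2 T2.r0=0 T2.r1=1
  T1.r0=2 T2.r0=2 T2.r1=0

outcome vector order: (T1.r0,T2.r0,T2.r1)
TSO (8): <0 0 0>; <0 0 1>; <0 2 0>; <0 2 1>; <2 0 0>; <2 0 1>; <2 2 0>; <2 2 1>
TSO∖claimed = {<2 2 1>}

missing: T1.r0=2 T2.r0=2 T2.r1=1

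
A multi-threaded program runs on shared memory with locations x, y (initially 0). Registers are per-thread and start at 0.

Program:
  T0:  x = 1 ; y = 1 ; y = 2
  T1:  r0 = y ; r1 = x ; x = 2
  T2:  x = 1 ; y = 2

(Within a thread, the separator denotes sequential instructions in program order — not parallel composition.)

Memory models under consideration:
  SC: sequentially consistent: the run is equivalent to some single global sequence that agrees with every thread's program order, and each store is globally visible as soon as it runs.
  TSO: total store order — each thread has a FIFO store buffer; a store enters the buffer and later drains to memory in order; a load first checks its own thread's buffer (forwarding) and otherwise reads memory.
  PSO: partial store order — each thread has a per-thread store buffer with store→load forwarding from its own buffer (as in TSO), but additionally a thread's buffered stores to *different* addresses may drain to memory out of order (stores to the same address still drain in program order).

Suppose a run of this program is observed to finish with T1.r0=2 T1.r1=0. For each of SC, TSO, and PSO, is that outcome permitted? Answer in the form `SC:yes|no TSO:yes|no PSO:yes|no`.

outcome vector order: (T1.r0,T1.r1)
SC (4): <0 0>; <0 1>; <1 1>; <2 1>
TSO (4): <0 0>; <0 1>; <1 1>; <2 1>
PSO (6): <0 0>; <0 1>; <1 0>; <1 1>; <2 0>; <2 1>
target <2 0> ∈ {PSO}

SC:no TSO:no PSO:yes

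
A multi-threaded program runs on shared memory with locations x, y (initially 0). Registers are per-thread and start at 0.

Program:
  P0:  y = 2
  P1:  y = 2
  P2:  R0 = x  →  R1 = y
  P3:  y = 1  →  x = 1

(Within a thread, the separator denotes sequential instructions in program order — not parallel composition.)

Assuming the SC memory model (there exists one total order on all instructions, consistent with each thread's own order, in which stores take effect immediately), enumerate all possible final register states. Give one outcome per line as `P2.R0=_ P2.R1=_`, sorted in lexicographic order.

outcome vector order: (P2.R0,P2.R1)
|SC outcomes| = 5

P2.R0=0 P2.R1=0
P2.R0=0 P2.R1=1
P2.R0=0 P2.R1=2
P2.R0=1 P2.R1=1
P2.R0=1 P2.R1=2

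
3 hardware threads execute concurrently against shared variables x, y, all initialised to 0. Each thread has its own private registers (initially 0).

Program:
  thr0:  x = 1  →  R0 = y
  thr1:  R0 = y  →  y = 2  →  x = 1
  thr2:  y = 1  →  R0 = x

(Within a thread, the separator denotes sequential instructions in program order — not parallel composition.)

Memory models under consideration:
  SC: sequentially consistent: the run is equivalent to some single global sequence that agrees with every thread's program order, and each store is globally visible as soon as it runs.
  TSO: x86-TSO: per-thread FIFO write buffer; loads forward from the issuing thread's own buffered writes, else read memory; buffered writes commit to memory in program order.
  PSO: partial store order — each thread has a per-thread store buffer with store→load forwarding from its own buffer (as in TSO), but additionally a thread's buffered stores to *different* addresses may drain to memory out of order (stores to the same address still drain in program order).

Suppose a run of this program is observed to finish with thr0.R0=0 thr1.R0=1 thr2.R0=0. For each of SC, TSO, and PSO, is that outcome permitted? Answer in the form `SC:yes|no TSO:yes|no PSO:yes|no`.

outcome vector order: (thr0.R0,thr1.R0,thr2.R0)
SC: 10 outcomes — {001 011 100 101 110 111 200 201 210 211}
TSO: 12 outcomes — {000 001 010 011 100 101 110 111 200 201 210 211}
PSO: 12 outcomes — {000 001 010 011 100 101 110 111 200 201 210 211}
target 010 ∈ {TSO,PSO}

SC:no TSO:yes PSO:yes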